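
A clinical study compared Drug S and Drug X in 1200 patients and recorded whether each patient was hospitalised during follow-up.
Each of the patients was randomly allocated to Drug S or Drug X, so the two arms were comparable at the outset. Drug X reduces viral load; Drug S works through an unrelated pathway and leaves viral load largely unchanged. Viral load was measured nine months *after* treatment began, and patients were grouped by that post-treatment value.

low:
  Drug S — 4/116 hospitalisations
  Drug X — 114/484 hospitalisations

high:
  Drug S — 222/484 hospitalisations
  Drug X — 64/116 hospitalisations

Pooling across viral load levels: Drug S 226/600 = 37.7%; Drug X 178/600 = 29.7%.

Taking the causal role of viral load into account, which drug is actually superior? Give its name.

The stratified and pooled comparisons disagree (Drug S wins within each viral load; Drug X wins overall), so the answer turns on the causal role of viral load.
Viral load here is a post-treatment variable shaped by the drug; conditioning on it would introduce bias rather than remove it. The overall comparison is the causal one.
Pooled: Drug S 37.7% vs Drug X 29.7%; Drug X is lower overall.

Drug X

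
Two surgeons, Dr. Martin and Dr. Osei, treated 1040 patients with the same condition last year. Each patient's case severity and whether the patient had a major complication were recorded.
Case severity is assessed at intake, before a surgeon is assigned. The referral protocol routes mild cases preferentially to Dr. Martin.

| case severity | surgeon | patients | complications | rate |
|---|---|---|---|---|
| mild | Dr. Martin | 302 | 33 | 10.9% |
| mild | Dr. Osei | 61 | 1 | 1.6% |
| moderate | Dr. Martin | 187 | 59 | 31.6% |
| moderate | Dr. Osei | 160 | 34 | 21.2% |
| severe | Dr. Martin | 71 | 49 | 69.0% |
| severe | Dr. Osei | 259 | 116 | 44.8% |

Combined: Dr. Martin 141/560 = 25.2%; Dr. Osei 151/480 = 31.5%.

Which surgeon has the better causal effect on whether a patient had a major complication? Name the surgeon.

Dr. Osei

Nothing the surgeon does changes case severity; the imbalance is an allocation artefact. With case severity also predicting the outcome, the pooled figure is confounded, and the within-stratum comparison is the causal one.
Within each level — mild: 10.9% vs 1.6%; moderate: 31.6% vs 21.2%; severe: 69.0% vs 44.8% — Dr. Osei is lower every time.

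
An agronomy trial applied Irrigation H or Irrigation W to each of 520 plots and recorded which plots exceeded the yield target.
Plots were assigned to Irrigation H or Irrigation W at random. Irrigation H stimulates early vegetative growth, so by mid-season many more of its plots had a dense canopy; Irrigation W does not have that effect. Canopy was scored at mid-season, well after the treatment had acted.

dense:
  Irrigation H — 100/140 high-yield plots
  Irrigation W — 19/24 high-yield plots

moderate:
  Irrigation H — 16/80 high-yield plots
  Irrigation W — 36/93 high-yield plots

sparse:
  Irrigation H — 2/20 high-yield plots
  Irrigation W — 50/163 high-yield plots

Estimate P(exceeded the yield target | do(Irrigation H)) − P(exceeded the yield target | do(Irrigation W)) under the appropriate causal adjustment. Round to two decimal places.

Mid-season canopy is downstream of the irrigation. One should not condition on a consequence of treatment, so the overall rates are the right comparison.
The causal difference is the pooled difference: 0.492 − 0.375 = +0.117.

+0.12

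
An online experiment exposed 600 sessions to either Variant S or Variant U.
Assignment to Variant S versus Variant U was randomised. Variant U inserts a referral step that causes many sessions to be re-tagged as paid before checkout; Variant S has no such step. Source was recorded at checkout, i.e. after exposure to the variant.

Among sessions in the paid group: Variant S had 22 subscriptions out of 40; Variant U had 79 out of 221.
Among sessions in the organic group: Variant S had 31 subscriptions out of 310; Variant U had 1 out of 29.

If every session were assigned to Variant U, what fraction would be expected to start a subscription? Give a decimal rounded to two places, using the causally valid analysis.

0.32

Variant S is higher inside every traffic source stratum but Variant U is higher in aggregate. Whether to stratify depends on how traffic source relates to the variant.
Traffic source here is a post-treatment variable shaped by the variant; conditioning on it would introduce bias rather than remove it. The overall comparison is the causal one.
So P(outcome | do(Variant U)) is just the pooled rate for Variant U: 80/250 = 0.320.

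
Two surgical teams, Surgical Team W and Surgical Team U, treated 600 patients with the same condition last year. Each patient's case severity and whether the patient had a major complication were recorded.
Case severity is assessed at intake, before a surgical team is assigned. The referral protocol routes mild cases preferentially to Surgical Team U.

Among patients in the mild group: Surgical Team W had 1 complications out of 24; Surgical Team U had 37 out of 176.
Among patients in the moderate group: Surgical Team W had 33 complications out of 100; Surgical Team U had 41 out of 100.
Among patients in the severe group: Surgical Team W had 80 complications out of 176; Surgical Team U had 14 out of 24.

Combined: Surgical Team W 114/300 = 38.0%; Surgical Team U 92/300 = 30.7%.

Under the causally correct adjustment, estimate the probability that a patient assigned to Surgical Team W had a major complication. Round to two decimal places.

Case severity is set before the surgical team has any effect — it is not caused by the surgical team — and it independently drives the outcome. That makes it a confounder, so the causal comparison is within case severity levels.
Standardising Surgical Team W to the population case severity mix: 0.333·1/24 + 0.333·33/100 + 0.333·80/176 = 0.275.

0.28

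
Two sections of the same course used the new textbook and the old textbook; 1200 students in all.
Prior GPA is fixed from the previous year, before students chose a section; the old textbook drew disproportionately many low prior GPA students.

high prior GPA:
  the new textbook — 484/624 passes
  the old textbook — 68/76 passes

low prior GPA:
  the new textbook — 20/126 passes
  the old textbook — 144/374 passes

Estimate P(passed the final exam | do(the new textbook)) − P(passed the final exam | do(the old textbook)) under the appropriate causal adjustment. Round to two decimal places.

The prior GPA band-specific comparison favours the old textbook throughout, but the pooled figures favour the new textbook. The question is whether to condition on prior GPA band.
Prior GPA band satisfies the back-door criterion: it is not a descendant of the teaching method, and it blocks the spurious path from teaching method to outcome. Adjusting for it (i.e., using the within-prior GPA band rates) gives the causal effect.
Adjusting over the population distribution of prior GPA band: 0.583·(0.776−0.895) + 0.417·(0.159−0.385) = -0.164.

-0.16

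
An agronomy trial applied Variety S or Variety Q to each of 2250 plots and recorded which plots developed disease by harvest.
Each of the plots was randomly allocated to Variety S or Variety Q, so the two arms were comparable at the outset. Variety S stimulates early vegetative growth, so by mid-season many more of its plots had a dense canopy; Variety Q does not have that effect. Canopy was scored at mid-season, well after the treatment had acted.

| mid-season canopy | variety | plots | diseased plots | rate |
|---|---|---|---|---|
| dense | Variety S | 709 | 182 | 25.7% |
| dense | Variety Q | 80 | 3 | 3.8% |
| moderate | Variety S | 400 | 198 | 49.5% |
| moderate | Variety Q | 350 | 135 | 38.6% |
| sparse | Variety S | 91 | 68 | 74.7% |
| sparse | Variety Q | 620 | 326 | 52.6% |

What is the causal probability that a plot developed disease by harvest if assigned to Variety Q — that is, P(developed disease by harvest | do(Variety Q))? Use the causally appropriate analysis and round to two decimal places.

Mid-season canopy is downstream of the variety. One should not condition on a consequence of treatment, so the overall rates are the right comparison.
So P(outcome | do(Variety Q)) is just the pooled rate for Variety Q: 464/1050 = 0.442.

0.44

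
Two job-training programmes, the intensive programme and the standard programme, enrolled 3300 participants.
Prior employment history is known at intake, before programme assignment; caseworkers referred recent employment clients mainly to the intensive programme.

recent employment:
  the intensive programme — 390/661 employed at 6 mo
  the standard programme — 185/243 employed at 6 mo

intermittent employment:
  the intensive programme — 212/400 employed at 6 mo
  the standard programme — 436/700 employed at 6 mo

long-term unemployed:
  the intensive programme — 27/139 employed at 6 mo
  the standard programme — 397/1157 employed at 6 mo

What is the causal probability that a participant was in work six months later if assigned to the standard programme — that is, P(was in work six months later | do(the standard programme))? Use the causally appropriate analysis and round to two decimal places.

The imbalance in prior employment history arose from how participants were allocated, not from anything the programme did; and prior employment history independently affects the outcome. The pooled gap is confounded — condition on prior employment history.
Standardising the standard programme to the population prior employment history mix: 0.274·185/243 + 0.333·436/700 + 0.393·397/1157 = 0.551.

0.55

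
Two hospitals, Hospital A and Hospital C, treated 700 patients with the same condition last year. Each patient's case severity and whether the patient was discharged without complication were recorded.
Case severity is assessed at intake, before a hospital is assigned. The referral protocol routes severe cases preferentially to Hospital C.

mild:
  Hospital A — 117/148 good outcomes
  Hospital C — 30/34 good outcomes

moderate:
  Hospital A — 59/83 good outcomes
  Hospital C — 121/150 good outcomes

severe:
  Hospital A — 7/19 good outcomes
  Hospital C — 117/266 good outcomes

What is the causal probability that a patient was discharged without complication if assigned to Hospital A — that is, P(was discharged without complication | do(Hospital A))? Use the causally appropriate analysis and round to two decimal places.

0.59

Case severity is set before the hospital has any effect — it is not caused by the hospital — and it independently drives the outcome. That makes it a confounder, so the causal comparison is within case severity levels.
Standardising Hospital A to the population case severity mix: 0.260·117/148 + 0.333·59/83 + 0.407·7/19 = 0.592.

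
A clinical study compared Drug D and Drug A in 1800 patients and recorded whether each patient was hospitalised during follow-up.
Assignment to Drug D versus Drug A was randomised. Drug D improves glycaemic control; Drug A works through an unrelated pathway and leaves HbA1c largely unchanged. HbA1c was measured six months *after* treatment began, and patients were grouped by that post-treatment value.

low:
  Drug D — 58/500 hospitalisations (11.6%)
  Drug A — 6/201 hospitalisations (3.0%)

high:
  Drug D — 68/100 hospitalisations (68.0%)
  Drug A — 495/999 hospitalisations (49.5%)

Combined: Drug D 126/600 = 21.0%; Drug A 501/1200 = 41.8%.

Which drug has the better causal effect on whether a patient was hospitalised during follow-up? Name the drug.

The stratified and pooled comparisons disagree (Drug A wins within each HbA1c; Drug D wins overall), so the answer turns on the causal role of HbA1c.
HbA1c is recorded after the drug and is itself shifted by it — it sits on the causal path from drug to outcome. Conditioning on a mediator would strip out part of the effect we want; the pooled comparison gives the total causal effect.
Pooled: Drug D 21.0% vs Drug A 41.8%; Drug D is lower overall.

Drug D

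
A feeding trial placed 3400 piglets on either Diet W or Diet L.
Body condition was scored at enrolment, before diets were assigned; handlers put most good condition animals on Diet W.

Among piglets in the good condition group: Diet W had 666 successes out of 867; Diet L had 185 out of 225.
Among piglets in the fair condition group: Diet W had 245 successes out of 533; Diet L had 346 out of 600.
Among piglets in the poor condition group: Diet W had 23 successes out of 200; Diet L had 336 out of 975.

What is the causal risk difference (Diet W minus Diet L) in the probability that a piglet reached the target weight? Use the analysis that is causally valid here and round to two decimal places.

-0.14

Starting body condition differs across diets for reasons unrelated to any effect of the diet itself, and it separately predicts the outcome — a classic confounder. We must compare within starting body condition levels.
Adjusting over the population distribution of starting body condition: 0.321·(0.768−0.822) + 0.333·(0.460−0.577) + 0.346·(0.115−0.345) = -0.136.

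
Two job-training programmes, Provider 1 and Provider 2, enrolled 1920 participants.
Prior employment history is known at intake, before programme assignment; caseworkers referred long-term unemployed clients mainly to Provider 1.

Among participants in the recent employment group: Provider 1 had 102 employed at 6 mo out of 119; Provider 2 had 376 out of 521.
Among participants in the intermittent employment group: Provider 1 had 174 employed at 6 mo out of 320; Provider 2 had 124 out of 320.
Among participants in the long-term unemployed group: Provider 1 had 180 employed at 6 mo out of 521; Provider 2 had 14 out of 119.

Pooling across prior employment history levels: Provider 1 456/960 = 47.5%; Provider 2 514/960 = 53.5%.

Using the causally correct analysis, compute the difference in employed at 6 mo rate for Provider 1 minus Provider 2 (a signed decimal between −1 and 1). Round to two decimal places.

The prior employment history-specific comparison favours Provider 1 throughout, but the pooled figures favour Provider 2. The question is whether to condition on prior employment history.
Nothing the programme does changes prior employment history; the imbalance is an allocation artefact. With prior employment history also predicting the outcome, the pooled figure is confounded, and the within-stratum comparison is the causal one.
Adjusting over the population distribution of prior employment history: 0.333·(0.857−0.722) + 0.333·(0.544−0.388) + 0.333·(0.345−0.118) = +0.173.

+0.17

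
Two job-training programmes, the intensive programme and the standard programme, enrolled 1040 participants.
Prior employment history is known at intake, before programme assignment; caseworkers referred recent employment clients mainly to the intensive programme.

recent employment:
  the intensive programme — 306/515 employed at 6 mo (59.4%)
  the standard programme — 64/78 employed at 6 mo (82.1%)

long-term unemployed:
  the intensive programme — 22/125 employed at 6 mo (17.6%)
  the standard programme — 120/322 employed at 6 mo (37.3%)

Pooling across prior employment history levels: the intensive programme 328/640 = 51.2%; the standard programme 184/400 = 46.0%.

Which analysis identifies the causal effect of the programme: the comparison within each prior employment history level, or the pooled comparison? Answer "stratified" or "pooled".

The stratified and pooled comparisons disagree (the standard programme wins within each prior employment history; the intensive programme wins overall), so the answer turns on the causal role of prior employment history.
Prior employment history satisfies the back-door criterion: it is not a descendant of the programme, and it blocks the spurious path from programme to outcome. Adjusting for it (i.e., using the within-prior employment history rates) gives the causal effect.
Within each level — recent employment: 59.4% vs 82.1%; long-term unemployed: 17.6% vs 37.3% — the standard programme is higher every time.

stratified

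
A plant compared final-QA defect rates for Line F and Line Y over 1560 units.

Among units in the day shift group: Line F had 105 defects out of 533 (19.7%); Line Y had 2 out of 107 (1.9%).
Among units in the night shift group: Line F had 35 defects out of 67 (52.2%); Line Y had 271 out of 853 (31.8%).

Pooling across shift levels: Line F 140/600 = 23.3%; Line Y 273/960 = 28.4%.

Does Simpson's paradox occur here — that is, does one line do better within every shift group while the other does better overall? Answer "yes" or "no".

yes

Within each shift level (day shift 19.7% vs 1.9%; night shift 52.2% vs 31.8%), Line Y has the lower rate every time. Pooled: 23.3% vs 28.4% — Line F has the lower rate overall. The two comparisons disagree.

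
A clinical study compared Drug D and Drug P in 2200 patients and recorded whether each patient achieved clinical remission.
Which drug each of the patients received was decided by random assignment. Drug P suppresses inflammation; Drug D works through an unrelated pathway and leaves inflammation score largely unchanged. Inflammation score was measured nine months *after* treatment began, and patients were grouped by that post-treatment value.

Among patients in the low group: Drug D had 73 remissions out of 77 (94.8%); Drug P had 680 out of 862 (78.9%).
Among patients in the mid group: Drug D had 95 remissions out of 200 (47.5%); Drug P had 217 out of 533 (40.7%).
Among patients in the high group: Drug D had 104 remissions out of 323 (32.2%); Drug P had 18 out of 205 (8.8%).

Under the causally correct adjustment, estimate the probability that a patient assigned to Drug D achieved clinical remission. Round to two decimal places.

0.45

Within every inflammation score level Drug D has the higher rate, yet pooled Drug P does — Simpson's reversal.
Inflammation score is recorded after the drug and is itself shifted by it — it sits on the causal path from drug to outcome. Conditioning on a mediator would strip out part of the effect we want; the pooled comparison gives the total causal effect.
So P(outcome | do(Drug D)) is just the pooled rate for Drug D: 272/600 = 0.453.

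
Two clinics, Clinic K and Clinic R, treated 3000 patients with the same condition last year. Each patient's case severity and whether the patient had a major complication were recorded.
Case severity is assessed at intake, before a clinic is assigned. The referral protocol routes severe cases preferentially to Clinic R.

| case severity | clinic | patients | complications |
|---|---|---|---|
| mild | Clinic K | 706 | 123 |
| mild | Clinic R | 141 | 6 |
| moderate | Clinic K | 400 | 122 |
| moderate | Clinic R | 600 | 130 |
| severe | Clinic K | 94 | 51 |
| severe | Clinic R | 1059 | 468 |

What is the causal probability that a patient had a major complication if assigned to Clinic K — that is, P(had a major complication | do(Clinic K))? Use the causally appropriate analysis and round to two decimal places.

The case severity-specific comparison favours Clinic R throughout, but the pooled figures favour Clinic K. The question is whether to condition on case severity.
Case severity is set before the clinic has any effect — it is not caused by the clinic — and it independently drives the outcome. That makes it a confounder, so the causal comparison is within case severity levels.
Standardising Clinic K to the population case severity mix: 0.282·123/706 + 0.333·122/400 + 0.384·51/94 = 0.359.

0.36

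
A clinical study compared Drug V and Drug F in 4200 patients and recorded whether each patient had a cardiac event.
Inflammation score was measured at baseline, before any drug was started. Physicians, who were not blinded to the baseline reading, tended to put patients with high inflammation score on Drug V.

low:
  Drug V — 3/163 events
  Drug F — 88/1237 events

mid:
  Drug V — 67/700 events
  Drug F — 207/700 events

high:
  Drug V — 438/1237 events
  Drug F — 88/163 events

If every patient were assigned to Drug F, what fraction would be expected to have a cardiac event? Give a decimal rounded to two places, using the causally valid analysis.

Since inflammation score is a pre-existing factor (not a product of the drug) and it affects the outcome on its own, it is a confounder. The stratified rates, not the pooled rate, identify the causal effect.
Standardising Drug F to the population inflammation score mix: 0.333·88/1237 + 0.333·207/700 + 0.333·88/163 = 0.302.

0.30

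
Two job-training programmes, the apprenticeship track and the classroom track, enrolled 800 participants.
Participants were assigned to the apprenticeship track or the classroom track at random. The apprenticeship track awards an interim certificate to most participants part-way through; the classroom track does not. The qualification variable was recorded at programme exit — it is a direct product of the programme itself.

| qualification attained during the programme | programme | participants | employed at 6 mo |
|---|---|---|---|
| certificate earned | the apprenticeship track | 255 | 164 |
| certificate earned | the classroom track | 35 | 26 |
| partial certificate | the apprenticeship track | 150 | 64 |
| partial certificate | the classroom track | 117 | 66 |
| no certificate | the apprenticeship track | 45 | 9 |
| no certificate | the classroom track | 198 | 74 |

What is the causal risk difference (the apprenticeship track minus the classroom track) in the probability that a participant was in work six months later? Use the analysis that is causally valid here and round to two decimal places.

Because the programme influences qualification attained during the programme, qualification attained during the programme is a post-treatment mediator, not a confounder. Stratifying on it would bias the estimate; the causal effect is the crude pooled difference.
The causal difference is the pooled difference: 0.527 − 0.474 = +0.052.

+0.05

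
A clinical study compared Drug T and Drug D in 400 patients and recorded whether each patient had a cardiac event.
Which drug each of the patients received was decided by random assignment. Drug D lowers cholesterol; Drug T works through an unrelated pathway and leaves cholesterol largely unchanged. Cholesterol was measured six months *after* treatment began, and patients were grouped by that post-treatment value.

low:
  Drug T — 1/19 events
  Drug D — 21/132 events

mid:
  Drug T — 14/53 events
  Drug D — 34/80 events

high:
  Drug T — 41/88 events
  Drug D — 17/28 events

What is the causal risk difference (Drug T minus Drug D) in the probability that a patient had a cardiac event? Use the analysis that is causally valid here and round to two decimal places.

+0.05

Cholesterol here is a post-treatment variable shaped by the drug; conditioning on it would introduce bias rather than remove it. The overall comparison is the causal one.
The causal difference is the pooled difference: 0.350 − 0.300 = +0.050.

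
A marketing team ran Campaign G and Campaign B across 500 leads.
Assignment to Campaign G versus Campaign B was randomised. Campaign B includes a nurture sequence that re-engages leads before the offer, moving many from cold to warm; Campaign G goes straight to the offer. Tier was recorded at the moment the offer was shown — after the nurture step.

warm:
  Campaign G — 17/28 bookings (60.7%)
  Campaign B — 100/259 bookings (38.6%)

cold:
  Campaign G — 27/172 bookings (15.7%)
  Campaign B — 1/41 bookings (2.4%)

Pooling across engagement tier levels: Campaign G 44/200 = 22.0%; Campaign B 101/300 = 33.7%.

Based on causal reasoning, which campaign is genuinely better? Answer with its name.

Campaign B

Within every engagement tier level Campaign G has the higher rate, yet pooled Campaign B does — Simpson's reversal.
Engagement tier here is a post-treatment variable shaped by the campaign; conditioning on it would introduce bias rather than remove it. The overall comparison is the causal one.
Pooled: Campaign G 22.0% vs Campaign B 33.7%; Campaign B is higher overall.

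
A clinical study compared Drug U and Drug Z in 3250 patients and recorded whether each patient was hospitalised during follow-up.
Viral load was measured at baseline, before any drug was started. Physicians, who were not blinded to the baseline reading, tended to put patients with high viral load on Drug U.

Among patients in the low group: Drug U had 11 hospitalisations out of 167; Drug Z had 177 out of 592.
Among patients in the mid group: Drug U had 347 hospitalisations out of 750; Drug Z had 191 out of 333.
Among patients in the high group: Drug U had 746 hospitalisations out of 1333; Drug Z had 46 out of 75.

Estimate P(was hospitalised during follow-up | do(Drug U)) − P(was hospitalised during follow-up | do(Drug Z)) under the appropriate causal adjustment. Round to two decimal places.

-0.11

Viral load is set before the drug has any effect — it is not caused by the drug — and it independently drives the outcome. That makes it a confounder, so the causal comparison is within viral load levels.
Adjusting over the population distribution of viral load: 0.234·(0.066−0.299) + 0.333·(0.463−0.574) + 0.433·(0.560−0.613) = -0.115.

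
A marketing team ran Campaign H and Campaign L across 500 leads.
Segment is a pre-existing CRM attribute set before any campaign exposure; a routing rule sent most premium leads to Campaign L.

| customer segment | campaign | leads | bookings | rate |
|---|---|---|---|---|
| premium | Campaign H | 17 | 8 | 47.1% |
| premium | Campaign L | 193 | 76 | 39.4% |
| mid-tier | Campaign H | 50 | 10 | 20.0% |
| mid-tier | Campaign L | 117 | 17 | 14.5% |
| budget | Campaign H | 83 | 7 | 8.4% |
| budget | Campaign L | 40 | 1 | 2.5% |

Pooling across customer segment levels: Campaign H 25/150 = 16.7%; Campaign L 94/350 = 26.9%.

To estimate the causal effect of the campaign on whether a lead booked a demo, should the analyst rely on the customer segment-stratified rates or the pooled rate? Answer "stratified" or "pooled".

stratified

The stratified and pooled comparisons disagree (Campaign H wins within each customer segment; Campaign L wins overall), so the answer turns on the causal role of customer segment.
Customer segment satisfies the back-door criterion: it is not a descendant of the campaign, and it blocks the spurious path from campaign to outcome. Adjusting for it (i.e., using the within-customer segment rates) gives the causal effect.
Within each level — premium: 47.1% vs 39.4%; mid-tier: 20.0% vs 14.5%; budget: 8.4% vs 2.5% — Campaign H is higher every time.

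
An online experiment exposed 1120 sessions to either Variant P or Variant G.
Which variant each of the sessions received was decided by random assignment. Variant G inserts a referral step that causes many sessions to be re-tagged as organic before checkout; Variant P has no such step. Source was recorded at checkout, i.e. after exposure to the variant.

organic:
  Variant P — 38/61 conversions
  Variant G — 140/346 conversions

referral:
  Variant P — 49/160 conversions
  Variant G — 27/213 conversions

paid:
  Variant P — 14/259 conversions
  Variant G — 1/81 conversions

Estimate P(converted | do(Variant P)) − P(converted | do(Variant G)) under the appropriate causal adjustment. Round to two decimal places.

The distribution of traffic source is itself part of what the variant does — it is an intermediate outcome. Holding it fixed would remove that part of the effect; the total effect is the pooled difference.
The causal difference is the pooled difference: 0.210 − 0.263 = -0.052.

-0.05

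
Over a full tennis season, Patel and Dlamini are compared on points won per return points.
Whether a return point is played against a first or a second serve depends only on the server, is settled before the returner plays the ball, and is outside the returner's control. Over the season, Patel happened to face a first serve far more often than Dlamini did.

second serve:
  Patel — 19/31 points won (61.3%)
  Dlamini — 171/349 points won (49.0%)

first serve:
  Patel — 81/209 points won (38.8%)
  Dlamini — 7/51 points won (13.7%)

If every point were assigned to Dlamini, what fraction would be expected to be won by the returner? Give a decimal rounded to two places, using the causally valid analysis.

The stratified and pooled comparisons disagree (Patel wins within each serve type; Dlamini wins overall), so the answer turns on the causal role of serve type.
Nothing the player does changes serve type; the imbalance is an allocation artefact. With serve type also predicting the outcome, the pooled figure is confounded, and the within-stratum comparison is the causal one.
Standardising Dlamini to the population serve type mix: 0.594·171/349 + 0.406·7/51 = 0.347.

0.35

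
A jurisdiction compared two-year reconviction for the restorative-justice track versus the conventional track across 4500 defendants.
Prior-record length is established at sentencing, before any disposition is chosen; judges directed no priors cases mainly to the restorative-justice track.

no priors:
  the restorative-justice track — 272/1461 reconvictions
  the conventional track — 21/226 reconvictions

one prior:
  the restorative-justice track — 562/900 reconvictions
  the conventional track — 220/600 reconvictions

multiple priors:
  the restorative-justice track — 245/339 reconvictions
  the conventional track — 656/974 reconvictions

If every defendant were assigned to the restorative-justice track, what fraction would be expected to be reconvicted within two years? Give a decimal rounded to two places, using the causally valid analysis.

The prior-record length-specific comparison favours the conventional track throughout, but the pooled figures favour the restorative-justice track. The question is whether to condition on prior-record length.
Here prior-record length is a common cause — it drives both which disposition a case falls under and the outcome. The crude comparison mixes populations; the stratum-specific rates are the causally relevant ones.
Standardising the restorative-justice track to the population prior-record length mix: 0.375·272/1461 + 0.333·562/900 + 0.292·245/339 = 0.489.

0.49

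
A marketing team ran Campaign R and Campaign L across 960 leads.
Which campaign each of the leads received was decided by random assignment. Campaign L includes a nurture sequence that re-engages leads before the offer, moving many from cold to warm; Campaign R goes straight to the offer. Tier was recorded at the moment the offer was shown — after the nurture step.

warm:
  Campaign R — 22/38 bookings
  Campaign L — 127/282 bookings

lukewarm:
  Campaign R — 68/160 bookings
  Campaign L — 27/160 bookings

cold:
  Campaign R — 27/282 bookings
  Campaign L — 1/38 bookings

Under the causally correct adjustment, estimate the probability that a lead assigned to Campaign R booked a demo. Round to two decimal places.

Campaign R is higher inside every engagement tier stratum but Campaign L is higher in aggregate. Whether to stratify depends on how engagement tier relates to the campaign.
Because the campaign influences engagement tier, engagement tier is a post-treatment mediator, not a confounder. Stratifying on it would bias the estimate; the causal effect is the crude pooled difference.
So P(outcome | do(Campaign R)) is just the pooled rate for Campaign R: 117/480 = 0.244.

0.24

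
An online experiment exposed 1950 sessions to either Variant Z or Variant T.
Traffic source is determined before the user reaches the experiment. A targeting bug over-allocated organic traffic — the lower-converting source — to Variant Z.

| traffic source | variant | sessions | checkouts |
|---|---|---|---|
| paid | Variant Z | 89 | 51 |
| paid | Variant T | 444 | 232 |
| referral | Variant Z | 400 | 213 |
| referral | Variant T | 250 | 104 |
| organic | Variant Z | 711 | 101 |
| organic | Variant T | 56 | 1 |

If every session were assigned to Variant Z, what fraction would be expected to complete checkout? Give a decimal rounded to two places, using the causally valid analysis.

Variant Z is higher inside every traffic source stratum but Variant T is higher in aggregate. Whether to stratify depends on how traffic source relates to the variant.
Traffic source satisfies the back-door criterion: it is not a descendant of the variant, and it blocks the spurious path from variant to outcome. Adjusting for it (i.e., using the within-traffic source rates) gives the causal effect.
Standardising Variant Z to the population traffic source mix: 0.273·51/89 + 0.333·213/400 + 0.393·101/711 = 0.390.

0.39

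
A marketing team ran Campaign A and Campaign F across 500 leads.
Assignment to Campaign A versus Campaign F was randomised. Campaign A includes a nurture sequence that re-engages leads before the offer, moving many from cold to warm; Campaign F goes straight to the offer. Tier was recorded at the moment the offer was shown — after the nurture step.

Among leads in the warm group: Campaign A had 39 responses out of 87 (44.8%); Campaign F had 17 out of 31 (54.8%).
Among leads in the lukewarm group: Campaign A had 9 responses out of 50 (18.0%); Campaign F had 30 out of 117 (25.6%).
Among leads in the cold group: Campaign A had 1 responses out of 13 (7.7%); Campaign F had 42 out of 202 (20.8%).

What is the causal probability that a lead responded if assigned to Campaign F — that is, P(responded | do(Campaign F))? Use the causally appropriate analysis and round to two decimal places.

Within every engagement tier level Campaign F has the higher rate, yet pooled Campaign A does — Simpson's reversal.
Stratifying would compare campaigns among leads the campaigns themselves sorted into engagement tier groups — a form of selection on an intermediate. The unconditioned pooled rates give the total causal effect.
So P(outcome | do(Campaign F)) is just the pooled rate for Campaign F: 89/350 = 0.254.

0.25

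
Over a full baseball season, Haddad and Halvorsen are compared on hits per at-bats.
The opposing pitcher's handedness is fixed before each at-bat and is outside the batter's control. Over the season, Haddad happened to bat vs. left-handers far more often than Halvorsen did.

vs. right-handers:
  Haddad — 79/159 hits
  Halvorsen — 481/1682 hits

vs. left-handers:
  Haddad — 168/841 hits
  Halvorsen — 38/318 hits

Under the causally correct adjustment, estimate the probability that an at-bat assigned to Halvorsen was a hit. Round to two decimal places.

0.22

Pitcher handedness differs across players for reasons unrelated to any effect of the player itself, and it separately predicts the outcome — a classic confounder. We must compare within pitcher handedness levels.
Standardising Halvorsen to the population pitcher handedness mix: 0.614·481/1682 + 0.386·38/318 = 0.222.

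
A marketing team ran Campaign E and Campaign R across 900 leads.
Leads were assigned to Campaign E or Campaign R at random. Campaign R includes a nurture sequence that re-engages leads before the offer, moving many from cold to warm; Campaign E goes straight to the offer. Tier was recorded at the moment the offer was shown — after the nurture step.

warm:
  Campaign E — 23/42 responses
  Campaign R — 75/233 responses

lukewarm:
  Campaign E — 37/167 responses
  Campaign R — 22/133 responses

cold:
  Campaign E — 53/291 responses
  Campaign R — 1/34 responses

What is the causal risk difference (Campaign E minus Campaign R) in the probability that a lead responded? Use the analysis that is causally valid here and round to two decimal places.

-0.02

Campaign E is higher inside every engagement tier stratum but Campaign R is higher in aggregate. Whether to stratify depends on how engagement tier relates to the campaign.
Engagement tier is recorded after the campaign and is itself shifted by it — it sits on the causal path from campaign to outcome. Conditioning on a mediator would strip out part of the effect we want; the pooled comparison gives the total causal effect.
The causal difference is the pooled difference: 0.226 − 0.245 = -0.019.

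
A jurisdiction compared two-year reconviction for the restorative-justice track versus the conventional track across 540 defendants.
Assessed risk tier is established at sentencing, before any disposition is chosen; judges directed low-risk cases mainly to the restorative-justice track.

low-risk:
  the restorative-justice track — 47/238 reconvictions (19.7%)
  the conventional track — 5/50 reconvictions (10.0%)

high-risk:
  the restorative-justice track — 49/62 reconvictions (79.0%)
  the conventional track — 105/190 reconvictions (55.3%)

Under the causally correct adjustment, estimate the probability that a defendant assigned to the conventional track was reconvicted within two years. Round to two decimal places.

Nothing the disposition does changes assessed risk tier; the imbalance is an allocation artefact. With assessed risk tier also predicting the outcome, the pooled figure is confounded, and the within-stratum comparison is the causal one.
Standardising the conventional track to the population assessed risk tier mix: 0.533·5/50 + 0.467·105/190 = 0.311.

0.31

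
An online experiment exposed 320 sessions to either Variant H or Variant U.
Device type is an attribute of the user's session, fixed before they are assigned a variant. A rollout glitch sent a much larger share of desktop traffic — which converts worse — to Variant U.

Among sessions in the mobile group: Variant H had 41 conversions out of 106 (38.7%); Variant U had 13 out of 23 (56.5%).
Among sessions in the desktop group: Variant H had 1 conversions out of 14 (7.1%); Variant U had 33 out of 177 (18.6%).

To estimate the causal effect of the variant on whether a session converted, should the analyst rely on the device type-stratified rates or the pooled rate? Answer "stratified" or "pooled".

stratified

Device type satisfies the back-door criterion: it is not a descendant of the variant, and it blocks the spurious path from variant to outcome. Adjusting for it (i.e., using the within-device type rates) gives the causal effect.
Within each level — mobile: 38.7% vs 56.5%; desktop: 7.1% vs 18.6% — Variant U is higher every time.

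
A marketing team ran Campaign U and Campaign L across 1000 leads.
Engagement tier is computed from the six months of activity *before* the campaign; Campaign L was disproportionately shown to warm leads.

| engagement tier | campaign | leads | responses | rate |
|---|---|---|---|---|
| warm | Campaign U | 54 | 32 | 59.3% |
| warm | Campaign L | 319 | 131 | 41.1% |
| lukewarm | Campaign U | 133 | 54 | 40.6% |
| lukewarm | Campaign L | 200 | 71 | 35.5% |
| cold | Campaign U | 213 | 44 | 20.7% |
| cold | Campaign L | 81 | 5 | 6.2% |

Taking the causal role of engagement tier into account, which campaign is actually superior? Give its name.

Campaign U

Campaign U is higher inside every engagement tier stratum but Campaign L is higher in aggregate. Whether to stratify depends on how engagement tier relates to the campaign.
Engagement tier satisfies the back-door criterion: it is not a descendant of the campaign, and it blocks the spurious path from campaign to outcome. Adjusting for it (i.e., using the within-engagement tier rates) gives the causal effect.
Within each level — warm: 59.3% vs 41.1%; lukewarm: 40.6% vs 35.5%; cold: 20.7% vs 6.2% — Campaign U is higher every time.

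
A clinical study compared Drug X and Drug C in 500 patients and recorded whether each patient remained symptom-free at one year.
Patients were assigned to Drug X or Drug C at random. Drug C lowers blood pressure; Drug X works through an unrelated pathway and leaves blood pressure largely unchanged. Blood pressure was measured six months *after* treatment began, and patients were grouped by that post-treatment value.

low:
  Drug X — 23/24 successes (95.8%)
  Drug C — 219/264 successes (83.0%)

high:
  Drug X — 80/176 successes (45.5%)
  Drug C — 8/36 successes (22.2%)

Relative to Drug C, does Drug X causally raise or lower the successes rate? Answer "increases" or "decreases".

decreases

Blood pressure is downstream of the drug. One should not condition on a consequence of treatment, so the overall rates are the right comparison.
Pooled: Drug X 51.5% vs Drug C 75.7%; Drug C is higher overall.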